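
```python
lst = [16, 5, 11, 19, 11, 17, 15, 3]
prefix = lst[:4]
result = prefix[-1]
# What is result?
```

lst has length 8. The slice lst[:4] selects indices [0, 1, 2, 3] (0->16, 1->5, 2->11, 3->19), giving [16, 5, 11, 19]. So prefix = [16, 5, 11, 19]. Then prefix[-1] = 19.

19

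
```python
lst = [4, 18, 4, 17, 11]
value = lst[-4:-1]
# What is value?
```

lst has length 5. The slice lst[-4:-1] selects indices [1, 2, 3] (1->18, 2->4, 3->17), giving [18, 4, 17].

[18, 4, 17]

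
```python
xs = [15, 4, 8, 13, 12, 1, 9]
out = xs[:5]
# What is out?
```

xs has length 7. The slice xs[:5] selects indices [0, 1, 2, 3, 4] (0->15, 1->4, 2->8, 3->13, 4->12), giving [15, 4, 8, 13, 12].

[15, 4, 8, 13, 12]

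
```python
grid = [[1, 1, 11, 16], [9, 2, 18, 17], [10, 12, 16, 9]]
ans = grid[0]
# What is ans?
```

grid has 3 rows. Row 0 is [1, 1, 11, 16].

[1, 1, 11, 16]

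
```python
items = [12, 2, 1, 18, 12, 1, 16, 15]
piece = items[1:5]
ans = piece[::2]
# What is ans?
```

items has length 8. The slice items[1:5] selects indices [1, 2, 3, 4] (1->2, 2->1, 3->18, 4->12), giving [2, 1, 18, 12]. So piece = [2, 1, 18, 12]. piece has length 4. The slice piece[::2] selects indices [0, 2] (0->2, 2->18), giving [2, 18].

[2, 18]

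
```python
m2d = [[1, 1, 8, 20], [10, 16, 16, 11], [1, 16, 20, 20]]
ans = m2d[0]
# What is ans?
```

m2d has 3 rows. Row 0 is [1, 1, 8, 20].

[1, 1, 8, 20]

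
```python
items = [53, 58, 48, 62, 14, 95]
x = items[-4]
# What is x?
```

items has length 6. Negative index -4 maps to positive index 6 + (-4) = 2. items[2] = 48.

48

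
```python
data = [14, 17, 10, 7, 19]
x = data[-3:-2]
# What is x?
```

data has length 5. The slice data[-3:-2] selects indices [2] (2->10), giving [10].

[10]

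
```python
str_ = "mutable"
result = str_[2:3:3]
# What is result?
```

str_ has length 7. The slice str_[2:3:3] selects indices [2] (2->'t'), giving 't'.

't'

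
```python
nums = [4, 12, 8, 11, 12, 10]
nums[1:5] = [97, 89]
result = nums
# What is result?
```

nums starts as [4, 12, 8, 11, 12, 10] (length 6). The slice nums[1:5] covers indices [1, 2, 3, 4] with values [12, 8, 11, 12]. Replacing that slice with [97, 89] (different length) produces [4, 97, 89, 10].

[4, 97, 89, 10]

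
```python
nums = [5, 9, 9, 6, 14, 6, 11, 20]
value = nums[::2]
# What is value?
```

nums has length 8. The slice nums[::2] selects indices [0, 2, 4, 6] (0->5, 2->9, 4->14, 6->11), giving [5, 9, 14, 11].

[5, 9, 14, 11]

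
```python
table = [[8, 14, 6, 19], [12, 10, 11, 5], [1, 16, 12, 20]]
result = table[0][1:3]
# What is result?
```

table[0] = [8, 14, 6, 19]. table[0] has length 4. The slice table[0][1:3] selects indices [1, 2] (1->14, 2->6), giving [14, 6].

[14, 6]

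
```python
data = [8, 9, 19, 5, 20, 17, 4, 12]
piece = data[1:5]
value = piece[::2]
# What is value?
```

data has length 8. The slice data[1:5] selects indices [1, 2, 3, 4] (1->9, 2->19, 3->5, 4->20), giving [9, 19, 5, 20]. So piece = [9, 19, 5, 20]. piece has length 4. The slice piece[::2] selects indices [0, 2] (0->9, 2->5), giving [9, 5].

[9, 5]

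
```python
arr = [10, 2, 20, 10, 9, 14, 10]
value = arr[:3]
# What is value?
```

arr has length 7. The slice arr[:3] selects indices [0, 1, 2] (0->10, 1->2, 2->20), giving [10, 2, 20].

[10, 2, 20]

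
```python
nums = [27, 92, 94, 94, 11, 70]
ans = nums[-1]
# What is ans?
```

nums has length 6. Negative index -1 maps to positive index 6 + (-1) = 5. nums[5] = 70.

70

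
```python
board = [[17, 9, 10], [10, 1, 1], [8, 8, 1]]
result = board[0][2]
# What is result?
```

board[0] = [17, 9, 10]. Taking column 2 of that row yields 10.

10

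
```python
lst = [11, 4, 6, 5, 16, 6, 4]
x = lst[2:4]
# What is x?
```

lst has length 7. The slice lst[2:4] selects indices [2, 3] (2->6, 3->5), giving [6, 5].

[6, 5]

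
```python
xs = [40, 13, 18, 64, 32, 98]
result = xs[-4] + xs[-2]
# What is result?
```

xs has length 6. Negative index -4 maps to positive index 6 + (-4) = 2. xs[2] = 18.
xs has length 6. Negative index -2 maps to positive index 6 + (-2) = 4. xs[4] = 32.
Sum: 18 + 32 = 50.

50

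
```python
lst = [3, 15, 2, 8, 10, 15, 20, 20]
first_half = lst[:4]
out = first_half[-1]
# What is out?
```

lst has length 8. The slice lst[:4] selects indices [0, 1, 2, 3] (0->3, 1->15, 2->2, 3->8), giving [3, 15, 2, 8]. So first_half = [3, 15, 2, 8]. Then first_half[-1] = 8.

8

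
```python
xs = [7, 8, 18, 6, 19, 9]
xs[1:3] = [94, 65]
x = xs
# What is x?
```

xs starts as [7, 8, 18, 6, 19, 9] (length 6). The slice xs[1:3] covers indices [1, 2] with values [8, 18]. Replacing that slice with [94, 65] (same length) produces [7, 94, 65, 6, 19, 9].

[7, 94, 65, 6, 19, 9]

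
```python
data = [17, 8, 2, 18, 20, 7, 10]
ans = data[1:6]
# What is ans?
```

data has length 7. The slice data[1:6] selects indices [1, 2, 3, 4, 5] (1->8, 2->2, 3->18, 4->20, 5->7), giving [8, 2, 18, 20, 7].

[8, 2, 18, 20, 7]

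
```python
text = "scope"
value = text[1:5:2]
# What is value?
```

text has length 5. The slice text[1:5:2] selects indices [1, 3] (1->'c', 3->'p'), giving 'cp'.

'cp'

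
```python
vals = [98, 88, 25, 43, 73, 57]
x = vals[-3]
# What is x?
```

vals has length 6. Negative index -3 maps to positive index 6 + (-3) = 3. vals[3] = 43.

43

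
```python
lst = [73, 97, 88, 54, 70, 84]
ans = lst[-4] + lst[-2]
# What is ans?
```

lst has length 6. Negative index -4 maps to positive index 6 + (-4) = 2. lst[2] = 88.
lst has length 6. Negative index -2 maps to positive index 6 + (-2) = 4. lst[4] = 70.
Sum: 88 + 70 = 158.

158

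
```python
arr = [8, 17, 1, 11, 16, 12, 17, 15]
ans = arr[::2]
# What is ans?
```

arr has length 8. The slice arr[::2] selects indices [0, 2, 4, 6] (0->8, 2->1, 4->16, 6->17), giving [8, 1, 16, 17].

[8, 1, 16, 17]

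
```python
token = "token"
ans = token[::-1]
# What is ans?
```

token has length 5. The slice token[::-1] selects indices [4, 3, 2, 1, 0] (4->'n', 3->'e', 2->'k', 1->'o', 0->'t'), giving 'nekot'.

'nekot'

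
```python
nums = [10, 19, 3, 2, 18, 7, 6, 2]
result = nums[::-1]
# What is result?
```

nums has length 8. The slice nums[::-1] selects indices [7, 6, 5, 4, 3, 2, 1, 0] (7->2, 6->6, 5->7, 4->18, 3->2, 2->3, 1->19, 0->10), giving [2, 6, 7, 18, 2, 3, 19, 10].

[2, 6, 7, 18, 2, 3, 19, 10]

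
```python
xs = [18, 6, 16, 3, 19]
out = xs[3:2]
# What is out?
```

xs has length 5. The slice xs[3:2] resolves to an empty index range, so the result is [].

[]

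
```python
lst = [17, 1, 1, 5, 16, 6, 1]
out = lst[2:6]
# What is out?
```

lst has length 7. The slice lst[2:6] selects indices [2, 3, 4, 5] (2->1, 3->5, 4->16, 5->6), giving [1, 5, 16, 6].

[1, 5, 16, 6]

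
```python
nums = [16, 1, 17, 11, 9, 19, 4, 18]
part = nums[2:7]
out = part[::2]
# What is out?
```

nums has length 8. The slice nums[2:7] selects indices [2, 3, 4, 5, 6] (2->17, 3->11, 4->9, 5->19, 6->4), giving [17, 11, 9, 19, 4]. So part = [17, 11, 9, 19, 4]. part has length 5. The slice part[::2] selects indices [0, 2, 4] (0->17, 2->9, 4->4), giving [17, 9, 4].

[17, 9, 4]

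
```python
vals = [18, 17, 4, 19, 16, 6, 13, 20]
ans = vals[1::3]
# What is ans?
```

vals has length 8. The slice vals[1::3] selects indices [1, 4, 7] (1->17, 4->16, 7->20), giving [17, 16, 20].

[17, 16, 20]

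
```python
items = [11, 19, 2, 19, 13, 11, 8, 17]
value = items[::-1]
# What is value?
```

items has length 8. The slice items[::-1] selects indices [7, 6, 5, 4, 3, 2, 1, 0] (7->17, 6->8, 5->11, 4->13, 3->19, 2->2, 1->19, 0->11), giving [17, 8, 11, 13, 19, 2, 19, 11].

[17, 8, 11, 13, 19, 2, 19, 11]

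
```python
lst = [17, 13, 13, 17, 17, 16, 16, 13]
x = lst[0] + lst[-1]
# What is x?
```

lst has length 8. lst[0] = 17.
lst has length 8. Negative index -1 maps to positive index 8 + (-1) = 7. lst[7] = 13.
Sum: 17 + 13 = 30.

30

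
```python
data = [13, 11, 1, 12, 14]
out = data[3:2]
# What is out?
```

data has length 5. The slice data[3:2] resolves to an empty index range, so the result is [].

[]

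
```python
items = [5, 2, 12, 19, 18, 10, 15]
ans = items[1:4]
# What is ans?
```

items has length 7. The slice items[1:4] selects indices [1, 2, 3] (1->2, 2->12, 3->19), giving [2, 12, 19].

[2, 12, 19]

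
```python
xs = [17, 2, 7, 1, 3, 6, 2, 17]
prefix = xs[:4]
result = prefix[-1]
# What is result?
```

xs has length 8. The slice xs[:4] selects indices [0, 1, 2, 3] (0->17, 1->2, 2->7, 3->1), giving [17, 2, 7, 1]. So prefix = [17, 2, 7, 1]. Then prefix[-1] = 1.

1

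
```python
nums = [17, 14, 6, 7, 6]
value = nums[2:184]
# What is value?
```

nums has length 5. The slice nums[2:184] selects indices [2, 3, 4] (2->6, 3->7, 4->6), giving [6, 7, 6].

[6, 7, 6]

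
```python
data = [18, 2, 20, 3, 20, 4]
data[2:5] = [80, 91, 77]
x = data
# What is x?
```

data starts as [18, 2, 20, 3, 20, 4] (length 6). The slice data[2:5] covers indices [2, 3, 4] with values [20, 3, 20]. Replacing that slice with [80, 91, 77] (same length) produces [18, 2, 80, 91, 77, 4].

[18, 2, 80, 91, 77, 4]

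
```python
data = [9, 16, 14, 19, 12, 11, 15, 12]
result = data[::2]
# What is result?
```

data has length 8. The slice data[::2] selects indices [0, 2, 4, 6] (0->9, 2->14, 4->12, 6->15), giving [9, 14, 12, 15].

[9, 14, 12, 15]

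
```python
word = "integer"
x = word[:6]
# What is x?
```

word has length 7. The slice word[:6] selects indices [0, 1, 2, 3, 4, 5] (0->'i', 1->'n', 2->'t', 3->'e', 4->'g', 5->'e'), giving 'intege'.

'intege'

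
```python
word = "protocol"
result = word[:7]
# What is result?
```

word has length 8. The slice word[:7] selects indices [0, 1, 2, 3, 4, 5, 6] (0->'p', 1->'r', 2->'o', 3->'t', 4->'o', 5->'c', 6->'o'), giving 'protoco'.

'protoco'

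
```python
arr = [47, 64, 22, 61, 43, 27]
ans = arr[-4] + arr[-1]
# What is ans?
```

arr has length 6. Negative index -4 maps to positive index 6 + (-4) = 2. arr[2] = 22.
arr has length 6. Negative index -1 maps to positive index 6 + (-1) = 5. arr[5] = 27.
Sum: 22 + 27 = 49.

49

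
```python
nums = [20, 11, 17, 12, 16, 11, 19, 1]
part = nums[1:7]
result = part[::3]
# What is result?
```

nums has length 8. The slice nums[1:7] selects indices [1, 2, 3, 4, 5, 6] (1->11, 2->17, 3->12, 4->16, 5->11, 6->19), giving [11, 17, 12, 16, 11, 19]. So part = [11, 17, 12, 16, 11, 19]. part has length 6. The slice part[::3] selects indices [0, 3] (0->11, 3->16), giving [11, 16].

[11, 16]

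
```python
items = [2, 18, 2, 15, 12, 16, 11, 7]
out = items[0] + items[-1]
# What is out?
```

items has length 8. items[0] = 2.
items has length 8. Negative index -1 maps to positive index 8 + (-1) = 7. items[7] = 7.
Sum: 2 + 7 = 9.

9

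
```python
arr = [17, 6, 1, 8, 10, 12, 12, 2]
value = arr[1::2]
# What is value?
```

arr has length 8. The slice arr[1::2] selects indices [1, 3, 5, 7] (1->6, 3->8, 5->12, 7->2), giving [6, 8, 12, 2].

[6, 8, 12, 2]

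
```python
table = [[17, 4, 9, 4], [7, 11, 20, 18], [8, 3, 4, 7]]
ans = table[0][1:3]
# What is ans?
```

table[0] = [17, 4, 9, 4]. table[0] has length 4. The slice table[0][1:3] selects indices [1, 2] (1->4, 2->9), giving [4, 9].

[4, 9]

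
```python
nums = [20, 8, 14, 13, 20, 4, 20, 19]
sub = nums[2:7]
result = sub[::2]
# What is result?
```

nums has length 8. The slice nums[2:7] selects indices [2, 3, 4, 5, 6] (2->14, 3->13, 4->20, 5->4, 6->20), giving [14, 13, 20, 4, 20]. So sub = [14, 13, 20, 4, 20]. sub has length 5. The slice sub[::2] selects indices [0, 2, 4] (0->14, 2->20, 4->20), giving [14, 20, 20].

[14, 20, 20]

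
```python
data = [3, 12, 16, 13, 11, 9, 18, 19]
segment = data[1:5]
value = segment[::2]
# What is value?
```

data has length 8. The slice data[1:5] selects indices [1, 2, 3, 4] (1->12, 2->16, 3->13, 4->11), giving [12, 16, 13, 11]. So segment = [12, 16, 13, 11]. segment has length 4. The slice segment[::2] selects indices [0, 2] (0->12, 2->13), giving [12, 13].

[12, 13]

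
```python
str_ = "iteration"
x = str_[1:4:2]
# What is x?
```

str_ has length 9. The slice str_[1:4:2] selects indices [1, 3] (1->'t', 3->'r'), giving 'tr'.

'tr'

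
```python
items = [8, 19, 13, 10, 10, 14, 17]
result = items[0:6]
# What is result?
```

items has length 7. The slice items[0:6] selects indices [0, 1, 2, 3, 4, 5] (0->8, 1->19, 2->13, 3->10, 4->10, 5->14), giving [8, 19, 13, 10, 10, 14].

[8, 19, 13, 10, 10, 14]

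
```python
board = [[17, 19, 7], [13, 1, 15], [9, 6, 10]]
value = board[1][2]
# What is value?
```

board[1] = [13, 1, 15]. Taking column 2 of that row yields 15.

15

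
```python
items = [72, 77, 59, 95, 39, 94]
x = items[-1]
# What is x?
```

items has length 6. Negative index -1 maps to positive index 6 + (-1) = 5. items[5] = 94.

94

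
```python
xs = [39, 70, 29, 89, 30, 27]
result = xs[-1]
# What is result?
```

xs has length 6. Negative index -1 maps to positive index 6 + (-1) = 5. xs[5] = 27.

27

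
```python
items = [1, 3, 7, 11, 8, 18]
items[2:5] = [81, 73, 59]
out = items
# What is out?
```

items starts as [1, 3, 7, 11, 8, 18] (length 6). The slice items[2:5] covers indices [2, 3, 4] with values [7, 11, 8]. Replacing that slice with [81, 73, 59] (same length) produces [1, 3, 81, 73, 59, 18].

[1, 3, 81, 73, 59, 18]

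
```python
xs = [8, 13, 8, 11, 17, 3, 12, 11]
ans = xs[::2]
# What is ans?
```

xs has length 8. The slice xs[::2] selects indices [0, 2, 4, 6] (0->8, 2->8, 4->17, 6->12), giving [8, 8, 17, 12].

[8, 8, 17, 12]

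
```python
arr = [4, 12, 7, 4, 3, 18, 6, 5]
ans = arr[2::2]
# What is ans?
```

arr has length 8. The slice arr[2::2] selects indices [2, 4, 6] (2->7, 4->3, 6->6), giving [7, 3, 6].

[7, 3, 6]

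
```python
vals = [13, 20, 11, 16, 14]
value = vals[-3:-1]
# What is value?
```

vals has length 5. The slice vals[-3:-1] selects indices [2, 3] (2->11, 3->16), giving [11, 16].

[11, 16]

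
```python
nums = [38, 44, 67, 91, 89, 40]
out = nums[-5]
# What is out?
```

nums has length 6. Negative index -5 maps to positive index 6 + (-5) = 1. nums[1] = 44.

44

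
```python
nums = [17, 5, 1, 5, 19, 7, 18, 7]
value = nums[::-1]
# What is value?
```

nums has length 8. The slice nums[::-1] selects indices [7, 6, 5, 4, 3, 2, 1, 0] (7->7, 6->18, 5->7, 4->19, 3->5, 2->1, 1->5, 0->17), giving [7, 18, 7, 19, 5, 1, 5, 17].

[7, 18, 7, 19, 5, 1, 5, 17]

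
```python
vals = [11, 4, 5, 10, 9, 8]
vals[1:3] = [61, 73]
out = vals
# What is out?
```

vals starts as [11, 4, 5, 10, 9, 8] (length 6). The slice vals[1:3] covers indices [1, 2] with values [4, 5]. Replacing that slice with [61, 73] (same length) produces [11, 61, 73, 10, 9, 8].

[11, 61, 73, 10, 9, 8]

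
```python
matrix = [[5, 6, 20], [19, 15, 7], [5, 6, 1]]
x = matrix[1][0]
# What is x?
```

matrix[1] = [19, 15, 7]. Taking column 0 of that row yields 19.

19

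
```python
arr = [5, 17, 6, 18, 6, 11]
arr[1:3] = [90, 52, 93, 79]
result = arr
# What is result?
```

arr starts as [5, 17, 6, 18, 6, 11] (length 6). The slice arr[1:3] covers indices [1, 2] with values [17, 6]. Replacing that slice with [90, 52, 93, 79] (different length) produces [5, 90, 52, 93, 79, 18, 6, 11].

[5, 90, 52, 93, 79, 18, 6, 11]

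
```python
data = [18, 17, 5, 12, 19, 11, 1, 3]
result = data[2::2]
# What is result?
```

data has length 8. The slice data[2::2] selects indices [2, 4, 6] (2->5, 4->19, 6->1), giving [5, 19, 1].

[5, 19, 1]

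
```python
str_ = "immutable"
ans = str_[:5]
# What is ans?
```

str_ has length 9. The slice str_[:5] selects indices [0, 1, 2, 3, 4] (0->'i', 1->'m', 2->'m', 3->'u', 4->'t'), giving 'immut'.

'immut'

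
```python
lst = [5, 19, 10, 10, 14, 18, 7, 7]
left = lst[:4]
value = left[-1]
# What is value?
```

lst has length 8. The slice lst[:4] selects indices [0, 1, 2, 3] (0->5, 1->19, 2->10, 3->10), giving [5, 19, 10, 10]. So left = [5, 19, 10, 10]. Then left[-1] = 10.

10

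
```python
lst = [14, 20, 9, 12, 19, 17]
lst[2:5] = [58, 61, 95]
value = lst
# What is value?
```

lst starts as [14, 20, 9, 12, 19, 17] (length 6). The slice lst[2:5] covers indices [2, 3, 4] with values [9, 12, 19]. Replacing that slice with [58, 61, 95] (same length) produces [14, 20, 58, 61, 95, 17].

[14, 20, 58, 61, 95, 17]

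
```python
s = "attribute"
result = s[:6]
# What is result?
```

s has length 9. The slice s[:6] selects indices [0, 1, 2, 3, 4, 5] (0->'a', 1->'t', 2->'t', 3->'r', 4->'i', 5->'b'), giving 'attrib'.

'attrib'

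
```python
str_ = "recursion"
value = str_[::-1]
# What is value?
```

str_ has length 9. The slice str_[::-1] selects indices [8, 7, 6, 5, 4, 3, 2, 1, 0] (8->'n', 7->'o', 6->'i', 5->'s', 4->'r', 3->'u', 2->'c', 1->'e', 0->'r'), giving 'noisrucer'.

'noisrucer'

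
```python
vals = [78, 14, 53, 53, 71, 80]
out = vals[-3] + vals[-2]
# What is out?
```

vals has length 6. Negative index -3 maps to positive index 6 + (-3) = 3. vals[3] = 53.
vals has length 6. Negative index -2 maps to positive index 6 + (-2) = 4. vals[4] = 71.
Sum: 53 + 71 = 124.

124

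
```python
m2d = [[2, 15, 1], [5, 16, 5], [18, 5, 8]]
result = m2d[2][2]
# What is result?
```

m2d[2] = [18, 5, 8]. Taking column 2 of that row yields 8.

8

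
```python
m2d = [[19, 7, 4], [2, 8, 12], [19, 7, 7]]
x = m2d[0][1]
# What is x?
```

m2d[0] = [19, 7, 4]. Taking column 1 of that row yields 7.

7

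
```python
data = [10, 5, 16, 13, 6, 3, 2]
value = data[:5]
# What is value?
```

data has length 7. The slice data[:5] selects indices [0, 1, 2, 3, 4] (0->10, 1->5, 2->16, 3->13, 4->6), giving [10, 5, 16, 13, 6].

[10, 5, 16, 13, 6]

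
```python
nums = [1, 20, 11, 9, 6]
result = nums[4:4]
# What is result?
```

nums has length 5. The slice nums[4:4] resolves to an empty index range, so the result is [].

[]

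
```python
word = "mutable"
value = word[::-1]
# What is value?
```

word has length 7. The slice word[::-1] selects indices [6, 5, 4, 3, 2, 1, 0] (6->'e', 5->'l', 4->'b', 3->'a', 2->'t', 1->'u', 0->'m'), giving 'elbatum'.

'elbatum'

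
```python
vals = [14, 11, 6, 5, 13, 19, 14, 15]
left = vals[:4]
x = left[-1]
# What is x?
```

vals has length 8. The slice vals[:4] selects indices [0, 1, 2, 3] (0->14, 1->11, 2->6, 3->5), giving [14, 11, 6, 5]. So left = [14, 11, 6, 5]. Then left[-1] = 5.

5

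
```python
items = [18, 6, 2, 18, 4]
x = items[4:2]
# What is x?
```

items has length 5. The slice items[4:2] resolves to an empty index range, so the result is [].

[]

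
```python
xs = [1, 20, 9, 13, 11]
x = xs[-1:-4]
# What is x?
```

xs has length 5. The slice xs[-1:-4] resolves to an empty index range, so the result is [].

[]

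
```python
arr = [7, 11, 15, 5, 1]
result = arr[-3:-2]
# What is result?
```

arr has length 5. The slice arr[-3:-2] selects indices [2] (2->15), giving [15].

[15]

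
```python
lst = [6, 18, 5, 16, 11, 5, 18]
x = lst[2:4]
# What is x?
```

lst has length 7. The slice lst[2:4] selects indices [2, 3] (2->5, 3->16), giving [5, 16].

[5, 16]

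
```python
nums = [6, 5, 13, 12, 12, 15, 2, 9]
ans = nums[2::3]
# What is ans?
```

nums has length 8. The slice nums[2::3] selects indices [2, 5] (2->13, 5->15), giving [13, 15].

[13, 15]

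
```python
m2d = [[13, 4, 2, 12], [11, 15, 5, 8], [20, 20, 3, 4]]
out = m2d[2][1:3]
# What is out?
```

m2d[2] = [20, 20, 3, 4]. m2d[2] has length 4. The slice m2d[2][1:3] selects indices [1, 2] (1->20, 2->3), giving [20, 3].

[20, 3]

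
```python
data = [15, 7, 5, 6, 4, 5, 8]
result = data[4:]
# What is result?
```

data has length 7. The slice data[4:] selects indices [4, 5, 6] (4->4, 5->5, 6->8), giving [4, 5, 8].

[4, 5, 8]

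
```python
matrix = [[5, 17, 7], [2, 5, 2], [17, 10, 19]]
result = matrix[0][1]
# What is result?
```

matrix[0] = [5, 17, 7]. Taking column 1 of that row yields 17.

17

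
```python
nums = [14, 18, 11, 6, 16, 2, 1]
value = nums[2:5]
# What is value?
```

nums has length 7. The slice nums[2:5] selects indices [2, 3, 4] (2->11, 3->6, 4->16), giving [11, 6, 16].

[11, 6, 16]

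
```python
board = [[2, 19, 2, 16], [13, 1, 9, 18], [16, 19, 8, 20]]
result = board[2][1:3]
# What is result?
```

board[2] = [16, 19, 8, 20]. board[2] has length 4. The slice board[2][1:3] selects indices [1, 2] (1->19, 2->8), giving [19, 8].

[19, 8]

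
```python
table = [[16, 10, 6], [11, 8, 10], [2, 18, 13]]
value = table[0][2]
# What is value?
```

table[0] = [16, 10, 6]. Taking column 2 of that row yields 6.

6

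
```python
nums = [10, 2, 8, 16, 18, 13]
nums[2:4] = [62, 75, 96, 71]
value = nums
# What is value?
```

nums starts as [10, 2, 8, 16, 18, 13] (length 6). The slice nums[2:4] covers indices [2, 3] with values [8, 16]. Replacing that slice with [62, 75, 96, 71] (different length) produces [10, 2, 62, 75, 96, 71, 18, 13].

[10, 2, 62, 75, 96, 71, 18, 13]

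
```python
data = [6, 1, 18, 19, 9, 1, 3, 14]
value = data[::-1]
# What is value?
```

data has length 8. The slice data[::-1] selects indices [7, 6, 5, 4, 3, 2, 1, 0] (7->14, 6->3, 5->1, 4->9, 3->19, 2->18, 1->1, 0->6), giving [14, 3, 1, 9, 19, 18, 1, 6].

[14, 3, 1, 9, 19, 18, 1, 6]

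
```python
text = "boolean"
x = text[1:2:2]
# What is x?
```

text has length 7. The slice text[1:2:2] selects indices [1] (1->'o'), giving 'o'.

'o'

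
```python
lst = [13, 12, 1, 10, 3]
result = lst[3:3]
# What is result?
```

lst has length 5. The slice lst[3:3] resolves to an empty index range, so the result is [].

[]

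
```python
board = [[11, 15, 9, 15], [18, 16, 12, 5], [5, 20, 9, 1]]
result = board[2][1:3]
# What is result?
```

board[2] = [5, 20, 9, 1]. board[2] has length 4. The slice board[2][1:3] selects indices [1, 2] (1->20, 2->9), giving [20, 9].

[20, 9]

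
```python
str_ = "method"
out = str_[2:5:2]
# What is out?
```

str_ has length 6. The slice str_[2:5:2] selects indices [2, 4] (2->'t', 4->'o'), giving 'to'.

'to'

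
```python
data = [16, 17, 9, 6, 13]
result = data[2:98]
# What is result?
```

data has length 5. The slice data[2:98] selects indices [2, 3, 4] (2->9, 3->6, 4->13), giving [9, 6, 13].

[9, 6, 13]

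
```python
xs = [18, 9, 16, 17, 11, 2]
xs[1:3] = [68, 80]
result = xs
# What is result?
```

xs starts as [18, 9, 16, 17, 11, 2] (length 6). The slice xs[1:3] covers indices [1, 2] with values [9, 16]. Replacing that slice with [68, 80] (same length) produces [18, 68, 80, 17, 11, 2].

[18, 68, 80, 17, 11, 2]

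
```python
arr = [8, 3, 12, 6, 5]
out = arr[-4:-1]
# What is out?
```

arr has length 5. The slice arr[-4:-1] selects indices [1, 2, 3] (1->3, 2->12, 3->6), giving [3, 12, 6].

[3, 12, 6]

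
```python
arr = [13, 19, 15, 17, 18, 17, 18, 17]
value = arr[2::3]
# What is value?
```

arr has length 8. The slice arr[2::3] selects indices [2, 5] (2->15, 5->17), giving [15, 17].

[15, 17]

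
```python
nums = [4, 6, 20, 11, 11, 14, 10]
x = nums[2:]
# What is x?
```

nums has length 7. The slice nums[2:] selects indices [2, 3, 4, 5, 6] (2->20, 3->11, 4->11, 5->14, 6->10), giving [20, 11, 11, 14, 10].

[20, 11, 11, 14, 10]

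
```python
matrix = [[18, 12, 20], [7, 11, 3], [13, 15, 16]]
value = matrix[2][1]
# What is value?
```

matrix[2] = [13, 15, 16]. Taking column 1 of that row yields 15.

15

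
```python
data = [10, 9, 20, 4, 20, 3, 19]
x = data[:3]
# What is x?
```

data has length 7. The slice data[:3] selects indices [0, 1, 2] (0->10, 1->9, 2->20), giving [10, 9, 20].

[10, 9, 20]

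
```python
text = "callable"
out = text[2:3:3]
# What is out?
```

text has length 8. The slice text[2:3:3] selects indices [2] (2->'l'), giving 'l'.

'l'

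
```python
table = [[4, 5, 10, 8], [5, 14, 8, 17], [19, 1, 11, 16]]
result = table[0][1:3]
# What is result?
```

table[0] = [4, 5, 10, 8]. table[0] has length 4. The slice table[0][1:3] selects indices [1, 2] (1->5, 2->10), giving [5, 10].

[5, 10]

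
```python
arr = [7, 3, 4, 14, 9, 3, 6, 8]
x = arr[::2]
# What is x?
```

arr has length 8. The slice arr[::2] selects indices [0, 2, 4, 6] (0->7, 2->4, 4->9, 6->6), giving [7, 4, 9, 6].

[7, 4, 9, 6]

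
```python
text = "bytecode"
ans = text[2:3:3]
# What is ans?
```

text has length 8. The slice text[2:3:3] selects indices [2] (2->'t'), giving 't'.

't'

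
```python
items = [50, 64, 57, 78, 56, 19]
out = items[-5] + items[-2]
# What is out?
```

items has length 6. Negative index -5 maps to positive index 6 + (-5) = 1. items[1] = 64.
items has length 6. Negative index -2 maps to positive index 6 + (-2) = 4. items[4] = 56.
Sum: 64 + 56 = 120.

120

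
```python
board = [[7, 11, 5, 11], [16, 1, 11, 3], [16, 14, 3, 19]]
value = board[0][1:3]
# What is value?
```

board[0] = [7, 11, 5, 11]. board[0] has length 4. The slice board[0][1:3] selects indices [1, 2] (1->11, 2->5), giving [11, 5].

[11, 5]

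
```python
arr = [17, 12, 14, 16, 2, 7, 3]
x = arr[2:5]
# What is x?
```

arr has length 7. The slice arr[2:5] selects indices [2, 3, 4] (2->14, 3->16, 4->2), giving [14, 16, 2].

[14, 16, 2]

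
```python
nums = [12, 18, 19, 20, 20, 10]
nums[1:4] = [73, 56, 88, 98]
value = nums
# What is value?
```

nums starts as [12, 18, 19, 20, 20, 10] (length 6). The slice nums[1:4] covers indices [1, 2, 3] with values [18, 19, 20]. Replacing that slice with [73, 56, 88, 98] (different length) produces [12, 73, 56, 88, 98, 20, 10].

[12, 73, 56, 88, 98, 20, 10]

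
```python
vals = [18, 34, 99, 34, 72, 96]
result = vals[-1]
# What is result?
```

vals has length 6. Negative index -1 maps to positive index 6 + (-1) = 5. vals[5] = 96.

96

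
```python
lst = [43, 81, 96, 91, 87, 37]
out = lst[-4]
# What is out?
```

lst has length 6. Negative index -4 maps to positive index 6 + (-4) = 2. lst[2] = 96.

96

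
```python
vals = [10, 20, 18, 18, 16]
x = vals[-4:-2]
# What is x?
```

vals has length 5. The slice vals[-4:-2] selects indices [1, 2] (1->20, 2->18), giving [20, 18].

[20, 18]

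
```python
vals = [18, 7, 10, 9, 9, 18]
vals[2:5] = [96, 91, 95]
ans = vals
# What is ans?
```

vals starts as [18, 7, 10, 9, 9, 18] (length 6). The slice vals[2:5] covers indices [2, 3, 4] with values [10, 9, 9]. Replacing that slice with [96, 91, 95] (same length) produces [18, 7, 96, 91, 95, 18].

[18, 7, 96, 91, 95, 18]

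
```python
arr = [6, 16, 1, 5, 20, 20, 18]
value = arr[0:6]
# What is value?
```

arr has length 7. The slice arr[0:6] selects indices [0, 1, 2, 3, 4, 5] (0->6, 1->16, 2->1, 3->5, 4->20, 5->20), giving [6, 16, 1, 5, 20, 20].

[6, 16, 1, 5, 20, 20]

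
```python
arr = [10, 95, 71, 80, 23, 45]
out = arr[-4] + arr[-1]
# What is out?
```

arr has length 6. Negative index -4 maps to positive index 6 + (-4) = 2. arr[2] = 71.
arr has length 6. Negative index -1 maps to positive index 6 + (-1) = 5. arr[5] = 45.
Sum: 71 + 45 = 116.

116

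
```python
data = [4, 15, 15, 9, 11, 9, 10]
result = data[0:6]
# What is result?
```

data has length 7. The slice data[0:6] selects indices [0, 1, 2, 3, 4, 5] (0->4, 1->15, 2->15, 3->9, 4->11, 5->9), giving [4, 15, 15, 9, 11, 9].

[4, 15, 15, 9, 11, 9]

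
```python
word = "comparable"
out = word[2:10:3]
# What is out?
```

word has length 10. The slice word[2:10:3] selects indices [2, 5, 8] (2->'m', 5->'r', 8->'l'), giving 'mrl'.

'mrl'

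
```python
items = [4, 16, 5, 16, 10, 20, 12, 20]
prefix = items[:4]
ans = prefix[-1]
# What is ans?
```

items has length 8. The slice items[:4] selects indices [0, 1, 2, 3] (0->4, 1->16, 2->5, 3->16), giving [4, 16, 5, 16]. So prefix = [4, 16, 5, 16]. Then prefix[-1] = 16.

16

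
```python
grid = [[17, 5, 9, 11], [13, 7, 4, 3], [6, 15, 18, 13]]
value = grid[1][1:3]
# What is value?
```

grid[1] = [13, 7, 4, 3]. grid[1] has length 4. The slice grid[1][1:3] selects indices [1, 2] (1->7, 2->4), giving [7, 4].

[7, 4]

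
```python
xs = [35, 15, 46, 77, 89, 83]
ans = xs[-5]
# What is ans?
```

xs has length 6. Negative index -5 maps to positive index 6 + (-5) = 1. xs[1] = 15.

15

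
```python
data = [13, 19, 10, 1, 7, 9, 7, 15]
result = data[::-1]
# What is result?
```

data has length 8. The slice data[::-1] selects indices [7, 6, 5, 4, 3, 2, 1, 0] (7->15, 6->7, 5->9, 4->7, 3->1, 2->10, 1->19, 0->13), giving [15, 7, 9, 7, 1, 10, 19, 13].

[15, 7, 9, 7, 1, 10, 19, 13]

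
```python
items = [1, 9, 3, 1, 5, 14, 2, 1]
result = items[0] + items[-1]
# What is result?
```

items has length 8. items[0] = 1.
items has length 8. Negative index -1 maps to positive index 8 + (-1) = 7. items[7] = 1.
Sum: 1 + 1 = 2.

2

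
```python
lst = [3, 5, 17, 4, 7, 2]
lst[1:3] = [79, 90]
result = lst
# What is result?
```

lst starts as [3, 5, 17, 4, 7, 2] (length 6). The slice lst[1:3] covers indices [1, 2] with values [5, 17]. Replacing that slice with [79, 90] (same length) produces [3, 79, 90, 4, 7, 2].

[3, 79, 90, 4, 7, 2]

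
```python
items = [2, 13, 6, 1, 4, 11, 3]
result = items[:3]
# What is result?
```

items has length 7. The slice items[:3] selects indices [0, 1, 2] (0->2, 1->13, 2->6), giving [2, 13, 6].

[2, 13, 6]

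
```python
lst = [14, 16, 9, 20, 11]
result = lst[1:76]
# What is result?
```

lst has length 5. The slice lst[1:76] selects indices [1, 2, 3, 4] (1->16, 2->9, 3->20, 4->11), giving [16, 9, 20, 11].

[16, 9, 20, 11]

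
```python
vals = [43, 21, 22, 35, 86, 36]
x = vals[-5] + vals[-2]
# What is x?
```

vals has length 6. Negative index -5 maps to positive index 6 + (-5) = 1. vals[1] = 21.
vals has length 6. Negative index -2 maps to positive index 6 + (-2) = 4. vals[4] = 86.
Sum: 21 + 86 = 107.

107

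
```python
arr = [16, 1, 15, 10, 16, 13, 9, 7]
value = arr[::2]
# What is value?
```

arr has length 8. The slice arr[::2] selects indices [0, 2, 4, 6] (0->16, 2->15, 4->16, 6->9), giving [16, 15, 16, 9].

[16, 15, 16, 9]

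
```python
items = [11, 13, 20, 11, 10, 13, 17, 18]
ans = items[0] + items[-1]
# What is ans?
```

items has length 8. items[0] = 11.
items has length 8. Negative index -1 maps to positive index 8 + (-1) = 7. items[7] = 18.
Sum: 11 + 18 = 29.

29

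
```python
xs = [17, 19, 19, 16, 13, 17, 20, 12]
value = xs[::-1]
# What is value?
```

xs has length 8. The slice xs[::-1] selects indices [7, 6, 5, 4, 3, 2, 1, 0] (7->12, 6->20, 5->17, 4->13, 3->16, 2->19, 1->19, 0->17), giving [12, 20, 17, 13, 16, 19, 19, 17].

[12, 20, 17, 13, 16, 19, 19, 17]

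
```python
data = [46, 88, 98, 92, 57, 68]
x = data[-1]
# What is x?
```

data has length 6. Negative index -1 maps to positive index 6 + (-1) = 5. data[5] = 68.

68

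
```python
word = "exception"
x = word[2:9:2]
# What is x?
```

word has length 9. The slice word[2:9:2] selects indices [2, 4, 6, 8] (2->'c', 4->'p', 6->'i', 8->'n'), giving 'cpin'.

'cpin'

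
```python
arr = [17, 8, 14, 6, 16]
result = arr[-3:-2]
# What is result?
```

arr has length 5. The slice arr[-3:-2] selects indices [2] (2->14), giving [14].

[14]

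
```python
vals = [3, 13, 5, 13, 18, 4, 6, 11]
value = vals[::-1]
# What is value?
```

vals has length 8. The slice vals[::-1] selects indices [7, 6, 5, 4, 3, 2, 1, 0] (7->11, 6->6, 5->4, 4->18, 3->13, 2->5, 1->13, 0->3), giving [11, 6, 4, 18, 13, 5, 13, 3].

[11, 6, 4, 18, 13, 5, 13, 3]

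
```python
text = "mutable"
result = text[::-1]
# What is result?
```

text has length 7. The slice text[::-1] selects indices [6, 5, 4, 3, 2, 1, 0] (6->'e', 5->'l', 4->'b', 3->'a', 2->'t', 1->'u', 0->'m'), giving 'elbatum'.

'elbatum'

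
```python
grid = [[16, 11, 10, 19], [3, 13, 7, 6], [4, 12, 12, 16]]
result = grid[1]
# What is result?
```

grid has 3 rows. Row 1 is [3, 13, 7, 6].

[3, 13, 7, 6]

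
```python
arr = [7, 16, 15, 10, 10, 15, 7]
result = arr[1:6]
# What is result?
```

arr has length 7. The slice arr[1:6] selects indices [1, 2, 3, 4, 5] (1->16, 2->15, 3->10, 4->10, 5->15), giving [16, 15, 10, 10, 15].

[16, 15, 10, 10, 15]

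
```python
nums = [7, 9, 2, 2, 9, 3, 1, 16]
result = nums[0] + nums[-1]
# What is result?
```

nums has length 8. nums[0] = 7.
nums has length 8. Negative index -1 maps to positive index 8 + (-1) = 7. nums[7] = 16.
Sum: 7 + 16 = 23.

23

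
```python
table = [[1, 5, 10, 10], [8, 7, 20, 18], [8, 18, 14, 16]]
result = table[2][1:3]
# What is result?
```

table[2] = [8, 18, 14, 16]. table[2] has length 4. The slice table[2][1:3] selects indices [1, 2] (1->18, 2->14), giving [18, 14].

[18, 14]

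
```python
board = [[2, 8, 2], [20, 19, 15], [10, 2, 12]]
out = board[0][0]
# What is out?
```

board[0] = [2, 8, 2]. Taking column 0 of that row yields 2.

2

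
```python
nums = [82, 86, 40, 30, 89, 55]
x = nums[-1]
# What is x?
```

nums has length 6. Negative index -1 maps to positive index 6 + (-1) = 5. nums[5] = 55.

55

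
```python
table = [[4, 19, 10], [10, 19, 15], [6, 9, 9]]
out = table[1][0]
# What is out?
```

table[1] = [10, 19, 15]. Taking column 0 of that row yields 10.

10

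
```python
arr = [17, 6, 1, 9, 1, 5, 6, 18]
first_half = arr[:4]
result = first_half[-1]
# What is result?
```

arr has length 8. The slice arr[:4] selects indices [0, 1, 2, 3] (0->17, 1->6, 2->1, 3->9), giving [17, 6, 1, 9]. So first_half = [17, 6, 1, 9]. Then first_half[-1] = 9.

9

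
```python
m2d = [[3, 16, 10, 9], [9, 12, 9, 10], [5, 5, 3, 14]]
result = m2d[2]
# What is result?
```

m2d has 3 rows. Row 2 is [5, 5, 3, 14].

[5, 5, 3, 14]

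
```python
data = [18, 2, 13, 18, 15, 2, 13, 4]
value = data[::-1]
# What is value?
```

data has length 8. The slice data[::-1] selects indices [7, 6, 5, 4, 3, 2, 1, 0] (7->4, 6->13, 5->2, 4->15, 3->18, 2->13, 1->2, 0->18), giving [4, 13, 2, 15, 18, 13, 2, 18].

[4, 13, 2, 15, 18, 13, 2, 18]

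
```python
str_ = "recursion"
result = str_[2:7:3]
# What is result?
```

str_ has length 9. The slice str_[2:7:3] selects indices [2, 5] (2->'c', 5->'s'), giving 'cs'.

'cs'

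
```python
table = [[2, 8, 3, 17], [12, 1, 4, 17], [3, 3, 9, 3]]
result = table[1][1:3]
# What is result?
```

table[1] = [12, 1, 4, 17]. table[1] has length 4. The slice table[1][1:3] selects indices [1, 2] (1->1, 2->4), giving [1, 4].

[1, 4]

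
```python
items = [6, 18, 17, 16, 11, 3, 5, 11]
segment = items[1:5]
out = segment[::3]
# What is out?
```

items has length 8. The slice items[1:5] selects indices [1, 2, 3, 4] (1->18, 2->17, 3->16, 4->11), giving [18, 17, 16, 11]. So segment = [18, 17, 16, 11]. segment has length 4. The slice segment[::3] selects indices [0, 3] (0->18, 3->11), giving [18, 11].

[18, 11]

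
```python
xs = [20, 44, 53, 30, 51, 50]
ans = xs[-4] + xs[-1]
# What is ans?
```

xs has length 6. Negative index -4 maps to positive index 6 + (-4) = 2. xs[2] = 53.
xs has length 6. Negative index -1 maps to positive index 6 + (-1) = 5. xs[5] = 50.
Sum: 53 + 50 = 103.

103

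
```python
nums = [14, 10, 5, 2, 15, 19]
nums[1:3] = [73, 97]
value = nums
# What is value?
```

nums starts as [14, 10, 5, 2, 15, 19] (length 6). The slice nums[1:3] covers indices [1, 2] with values [10, 5]. Replacing that slice with [73, 97] (same length) produces [14, 73, 97, 2, 15, 19].

[14, 73, 97, 2, 15, 19]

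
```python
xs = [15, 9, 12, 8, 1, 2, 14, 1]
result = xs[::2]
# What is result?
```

xs has length 8. The slice xs[::2] selects indices [0, 2, 4, 6] (0->15, 2->12, 4->1, 6->14), giving [15, 12, 1, 14].

[15, 12, 1, 14]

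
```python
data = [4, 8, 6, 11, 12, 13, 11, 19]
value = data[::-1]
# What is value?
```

data has length 8. The slice data[::-1] selects indices [7, 6, 5, 4, 3, 2, 1, 0] (7->19, 6->11, 5->13, 4->12, 3->11, 2->6, 1->8, 0->4), giving [19, 11, 13, 12, 11, 6, 8, 4].

[19, 11, 13, 12, 11, 6, 8, 4]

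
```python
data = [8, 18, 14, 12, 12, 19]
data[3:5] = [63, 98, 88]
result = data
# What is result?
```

data starts as [8, 18, 14, 12, 12, 19] (length 6). The slice data[3:5] covers indices [3, 4] with values [12, 12]. Replacing that slice with [63, 98, 88] (different length) produces [8, 18, 14, 63, 98, 88, 19].

[8, 18, 14, 63, 98, 88, 19]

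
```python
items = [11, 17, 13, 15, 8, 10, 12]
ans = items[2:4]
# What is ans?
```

items has length 7. The slice items[2:4] selects indices [2, 3] (2->13, 3->15), giving [13, 15].

[13, 15]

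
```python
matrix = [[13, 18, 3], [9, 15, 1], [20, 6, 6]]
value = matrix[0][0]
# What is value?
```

matrix[0] = [13, 18, 3]. Taking column 0 of that row yields 13.

13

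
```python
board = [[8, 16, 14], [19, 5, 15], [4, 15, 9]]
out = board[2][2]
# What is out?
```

board[2] = [4, 15, 9]. Taking column 2 of that row yields 9.

9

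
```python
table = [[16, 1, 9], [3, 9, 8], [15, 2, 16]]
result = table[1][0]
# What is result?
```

table[1] = [3, 9, 8]. Taking column 0 of that row yields 3.

3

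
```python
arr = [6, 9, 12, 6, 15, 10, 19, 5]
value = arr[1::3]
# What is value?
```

arr has length 8. The slice arr[1::3] selects indices [1, 4, 7] (1->9, 4->15, 7->5), giving [9, 15, 5].

[9, 15, 5]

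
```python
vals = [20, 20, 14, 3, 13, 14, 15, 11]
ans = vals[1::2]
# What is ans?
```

vals has length 8. The slice vals[1::2] selects indices [1, 3, 5, 7] (1->20, 3->3, 5->14, 7->11), giving [20, 3, 14, 11].

[20, 3, 14, 11]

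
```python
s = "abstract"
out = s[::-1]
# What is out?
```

s has length 8. The slice s[::-1] selects indices [7, 6, 5, 4, 3, 2, 1, 0] (7->'t', 6->'c', 5->'a', 4->'r', 3->'t', 2->'s', 1->'b', 0->'a'), giving 'tcartsba'.

'tcartsba'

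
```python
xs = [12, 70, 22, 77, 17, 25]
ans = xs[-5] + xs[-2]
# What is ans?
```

xs has length 6. Negative index -5 maps to positive index 6 + (-5) = 1. xs[1] = 70.
xs has length 6. Negative index -2 maps to positive index 6 + (-2) = 4. xs[4] = 17.
Sum: 70 + 17 = 87.

87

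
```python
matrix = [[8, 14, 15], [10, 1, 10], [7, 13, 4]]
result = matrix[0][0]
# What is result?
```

matrix[0] = [8, 14, 15]. Taking column 0 of that row yields 8.

8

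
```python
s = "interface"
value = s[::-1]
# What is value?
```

s has length 9. The slice s[::-1] selects indices [8, 7, 6, 5, 4, 3, 2, 1, 0] (8->'e', 7->'c', 6->'a', 5->'f', 4->'r', 3->'e', 2->'t', 1->'n', 0->'i'), giving 'ecafretni'.

'ecafretni'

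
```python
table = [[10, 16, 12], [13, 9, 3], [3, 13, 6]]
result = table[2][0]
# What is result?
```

table[2] = [3, 13, 6]. Taking column 0 of that row yields 3.

3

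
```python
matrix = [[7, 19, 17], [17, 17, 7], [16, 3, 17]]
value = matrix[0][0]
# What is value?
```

matrix[0] = [7, 19, 17]. Taking column 0 of that row yields 7.

7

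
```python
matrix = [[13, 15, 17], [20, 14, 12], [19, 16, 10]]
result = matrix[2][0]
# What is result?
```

matrix[2] = [19, 16, 10]. Taking column 0 of that row yields 19.

19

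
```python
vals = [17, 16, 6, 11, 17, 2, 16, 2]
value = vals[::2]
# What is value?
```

vals has length 8. The slice vals[::2] selects indices [0, 2, 4, 6] (0->17, 2->6, 4->17, 6->16), giving [17, 6, 17, 16].

[17, 6, 17, 16]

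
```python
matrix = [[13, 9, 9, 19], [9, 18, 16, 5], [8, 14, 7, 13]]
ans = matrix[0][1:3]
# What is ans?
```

matrix[0] = [13, 9, 9, 19]. matrix[0] has length 4. The slice matrix[0][1:3] selects indices [1, 2] (1->9, 2->9), giving [9, 9].

[9, 9]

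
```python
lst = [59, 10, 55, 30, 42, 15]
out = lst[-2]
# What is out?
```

lst has length 6. Negative index -2 maps to positive index 6 + (-2) = 4. lst[4] = 42.

42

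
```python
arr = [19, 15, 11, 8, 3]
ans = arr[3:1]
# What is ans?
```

arr has length 5. The slice arr[3:1] resolves to an empty index range, so the result is [].

[]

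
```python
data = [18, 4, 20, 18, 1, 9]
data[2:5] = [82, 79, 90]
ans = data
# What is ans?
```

data starts as [18, 4, 20, 18, 1, 9] (length 6). The slice data[2:5] covers indices [2, 3, 4] with values [20, 18, 1]. Replacing that slice with [82, 79, 90] (same length) produces [18, 4, 82, 79, 90, 9].

[18, 4, 82, 79, 90, 9]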